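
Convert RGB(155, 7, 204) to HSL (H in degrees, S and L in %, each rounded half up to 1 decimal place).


Normalize: R'=155/255≈0.6078, G'=7/255≈0.0275, B'=204/255≈0.8000
Max=204/255, Min=7/255, Δ=Max-Min=197/255
L = (Max+Min)/2 = (204+7)/510 = 211/510 = 0.41372… → L = 41.4%
L ≤ 0.5 → S = Δ/(Max+Min) = 197/(204+7) = 197/211 = 0.93364… → S = 93.4%
(the 1/255 factors cancel in S and H, so raw channel differences can be used)
Max is B' → H = 60 × ((R-G)/Δ + 4) = 60 × ((155-7)/197 + 4)
  148/197 + 4 = 0.7512… + 4 = 4.7512…
  H = 60 × 4.7512… = 285.076…° → H = 285.1°
= HSL(285.1°, 93.4%, 41.4%)


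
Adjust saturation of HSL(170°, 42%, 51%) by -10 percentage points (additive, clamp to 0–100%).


Original S = 42%
Adjustment = -10 percentage points
New S = 42 + (-10) = 32
Clamp to [0, 100] → 32
= HSL(170°, 32%, 51%)


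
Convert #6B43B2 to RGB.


6B → 107 (R)
43 → 67 (G)
B2 → 178 (B)
= RGB(107, 67, 178)


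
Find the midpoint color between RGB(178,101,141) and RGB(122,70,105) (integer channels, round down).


Midpoint: each channel = ⌊(C₁+C₂)/2⌋
R: ⌊(178+122)/2⌋ = 150
G: ⌊(101+70)/2⌋ = 85
B: ⌊(141+105)/2⌋ = 123
= RGB(150, 85, 123)


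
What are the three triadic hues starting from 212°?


Triadic: equally spaced at 120° intervals
H1 = 212°
H2 = (212 + 120) mod 360 = 332°
H3 = (212 + 240) mod 360 = 92°
Triadic = 212°, 332°, 92°


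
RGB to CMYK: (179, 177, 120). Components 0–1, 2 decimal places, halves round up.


R'=179/255≈0.7020, G'=177/255≈0.6941, B'=120/255≈0.4706
K = 1 - max(R',G',B') = 1 - 179/255 = 76/255 = 0.29803… → 0.30
(1-R'-K)/(1-K) simplifies to (max-R)/max with max = 179:
C = (179-179)/179 = 0/179 = 0 → 0.00
M = (179-177)/179 = 2/179 = 0.01117… → 0.01
Y = (179-120)/179 = 59/179 = 0.32960… → 0.33
= CMYK(0.00, 0.01, 0.33, 0.30)


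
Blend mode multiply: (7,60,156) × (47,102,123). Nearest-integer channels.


Multiply: C = A×B/255, rounded to nearest integer
R: 7×47/255 = 329/255 ≈ 1.290 → 1
G: 60×102/255 = 6120/255 ≈ 24.000 → 24
B: 156×123/255 = 19188/255 ≈ 75.247 → 75
= RGB(1, 24, 75)


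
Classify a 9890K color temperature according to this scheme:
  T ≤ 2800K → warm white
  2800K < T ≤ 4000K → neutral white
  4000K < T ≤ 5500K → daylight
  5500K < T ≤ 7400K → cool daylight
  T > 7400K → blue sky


Temperature: 9890K
9890K > 7400K → blue sky
Classification: blue sky


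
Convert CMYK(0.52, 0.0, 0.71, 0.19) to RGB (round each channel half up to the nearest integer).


R = 255 × (1-C) × (1-K) = 255 × 0.48 × 0.81 = 99.144 → 99
G = 255 × (1-M) × (1-K) = 255 × 1.00 × 0.81 = 206.55 → 207
B = 255 × (1-Y) × (1-K) = 255 × 0.29 × 0.81 = 59.8995 → 60
= RGB(99, 207, 60)


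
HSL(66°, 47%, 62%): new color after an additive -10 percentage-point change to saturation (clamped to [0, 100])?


Original S = 47%
Adjustment = -10 percentage points
New S = 47 + (-10) = 37
Clamp to [0, 100] → 37
= HSL(66°, 37%, 62%)


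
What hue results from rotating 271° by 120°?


New hue = (H + rotation) mod 360
New hue = (271 + 120) mod 360
= 391 mod 360
= 31°


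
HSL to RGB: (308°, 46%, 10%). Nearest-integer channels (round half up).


H=308°, S=0.46, L=0.10
C = (1-|2L-1|)×S = (1-|-0.80|)×0.46 = 0.092
H' = H/60 = 308/60 ≈ 5.1333; X = C×(1-|H' mod 2 - 1|) ≈ 0.0797
m = L - C/2 = 0.10 - 0.046 = 0.054
Sector ⌊H'⌋ = 5 → (R',G',B') = (0.092, 0.0, ≈0.0797)
RGB = ((R'+m)×255, (G'+m)×255, (B'+m)×255) = (37.23, 13.77, 34.102)
Round half up → RGB(37, 14, 34)


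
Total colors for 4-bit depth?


Colors = 2^bits = 2^4
= 16 colors


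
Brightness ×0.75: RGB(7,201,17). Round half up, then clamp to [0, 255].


Multiply each channel by 0.75, round half up, clamp to [0, 255]
R: 7×0.75 = 5.25 → round → 5
G: 201×0.75 = 150.75 → round → 151
B: 17×0.75 = 12.75 → round → 13
= RGB(5, 151, 13)


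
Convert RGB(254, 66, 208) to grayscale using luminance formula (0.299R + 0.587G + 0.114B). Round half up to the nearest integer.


Gray = 0.299×R + 0.587×G + 0.114×B
Gray = 0.299×254 + 0.587×66 + 0.114×208
Gray = 75.946 + 38.742 + 23.712
Gray = 138.400 → round half up → 138
Gray = 138


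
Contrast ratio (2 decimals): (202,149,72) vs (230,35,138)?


Linearize each sRGB channel c=v/255: c/12.92 if c ≤ 0.04045 else ((c+0.055)/1.055)^2.4
L = 0.2126×R_lin + 0.7152×G_lin + 0.0722×B_lin
Color 1 (202,149,72):
  R=202: 202/255≈0.7922 > 0.04045 → ((0.7922+0.055)/1.055)^2.4 ≈ 0.59062
  G=149: 149/255≈0.5843 > 0.04045 → ((0.5843+0.055)/1.055)^2.4 ≈ 0.30054
  B=72: 72/255≈0.2824 > 0.04045 → ((0.2824+0.055)/1.055)^2.4 ≈ 0.06480
  L1 = 0.2126×0.59062 + 0.7152×0.30054 + 0.0722×0.06480 ≈ 0.34519
Color 2 (230,35,138):
  R=230: 230/255≈0.9020 > 0.04045 → ((0.9020+0.055)/1.055)^2.4 ≈ 0.79130
  G=35: 35/255≈0.1373 > 0.04045 → ((0.1373+0.055)/1.055)^2.4 ≈ 0.01681
  B=138: 138/255≈0.5412 > 0.04045 → ((0.5412+0.055)/1.055)^2.4 ≈ 0.25415
  L2 = 0.2126×0.79130 + 0.7152×0.01681 + 0.0722×0.25415 ≈ 0.19860
Lighter = 0.34519, Darker = 0.19860
Ratio = (L_lighter + 0.05) / (L_darker + 0.05)
Ratio = (0.34519 + 0.05) / (0.19860 + 0.05) = 0.39519 / 0.24860 ≈ 1.5897
Ratio ≈ 1.59:1


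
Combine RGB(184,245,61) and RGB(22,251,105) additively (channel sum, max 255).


Additive: each channel = min(255, C₁+C₂)
R: 184+22 = 206 → 206
G: 245+251 = 496 → 255
B: 61+105 = 166 → 166
= RGB(206, 255, 166)


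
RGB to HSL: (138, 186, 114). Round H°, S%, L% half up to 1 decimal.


Normalize: R'=138/255≈0.5412, G'=186/255≈0.7294, B'=114/255≈0.4471
Max=186/255, Min=114/255, Δ=Max-Min=72/255
L = (Max+Min)/2 = (186+114)/510 = 300/510 = 0.58823… → L = 58.8%
L > 0.5 → S = Δ/(2-Max-Min) = 72/(510-186-114) = 72/210 = 0.34285… → S = 34.3%
(the 1/255 factors cancel in S and H, so raw channel differences can be used)
Max is G' → H = 60 × ((B-R)/Δ + 2) = 60 × ((114-138)/72 + 2)
  -24/72 + 2 = -0.3333… + 2 = 1.6666…
  H = 60 × 1.6666… = 100° → H = 100.0°
= HSL(100.0°, 34.3%, 58.8%)


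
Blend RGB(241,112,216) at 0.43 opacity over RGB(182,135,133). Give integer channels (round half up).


C = α×F + (1-α)×B, with 1-α = 0.57
R: 0.43×241 + 0.57×182 = 103.63 + 103.74 = 207.37 → 207
G: 0.43×112 + 0.57×135 = 48.16 + 76.95 = 125.11 → 125
B: 0.43×216 + 0.57×133 = 92.88 + 75.81 = 168.69 → 169
= RGB(207, 125, 169)


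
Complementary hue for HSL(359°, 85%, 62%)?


Complement = opposite side of color wheel = hue + 180°
H' = (359 + 180) mod 360 = 179°
S and L unchanged.
= HSL(179°, 85%, 62%)


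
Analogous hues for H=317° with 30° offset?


Base hue: 317°
Left analog: (317 - 30) mod 360 = 287°
Right analog: (317 + 30) mod 360 = 347°
Analogous hues = 287° and 347°


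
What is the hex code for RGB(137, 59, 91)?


R = 137 → 89 (hex)
G = 59 → 3B (hex)
B = 91 → 5B (hex)
Hex = #893B5B


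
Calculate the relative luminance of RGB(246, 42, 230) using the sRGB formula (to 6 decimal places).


Linearize each channel (sRGB transfer function): c = v/255; c_lin = c/12.92 if c ≤ 0.04045, else ((c+0.055)/1.055)^2.4
  R: 246/255 ≈ 0.964706 > 0.04045 → ((0.964706+0.055)/1.055)^2.4 ≈ 0.921582
  G: 42/255 ≈ 0.164706 > 0.04045 → ((0.164706+0.055)/1.055)^2.4 ≈ 0.023153
  B: 230/255 ≈ 0.901961 > 0.04045 → ((0.901961+0.055)/1.055)^2.4 ≈ 0.791298
R_lin = 0.921582, G_lin = 0.023153, B_lin = 0.791298
L = 0.2126×R + 0.7152×G + 0.0722×B
L = 0.2126×0.921582 + 0.7152×0.023153 + 0.0722×0.791298
L ≈ 0.269619


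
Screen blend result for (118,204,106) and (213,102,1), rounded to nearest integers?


Screen: C = 255 - (255-A)×(255-B)/255, rounded to nearest integer
R: 255 - (255-118)×(255-213)/255 = 255 - 5754/255 ≈ 255 - 22.565 = 232.435 → 232
G: 255 - (255-204)×(255-102)/255 = 255 - 7803/255 ≈ 255 - 30.600 = 224.400 → 224
B: 255 - (255-106)×(255-1)/255 = 255 - 37846/255 ≈ 255 - 148.416 = 106.584 → 107
= RGB(232, 224, 107)


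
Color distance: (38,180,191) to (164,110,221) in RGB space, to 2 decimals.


d = √[(R₁-R₂)² + (G₁-G₂)² + (B₁-B₂)²]
d = √[(38-164)² + (180-110)² + (191-221)²]
d = √[15876 + 4900 + 900]
d = √21676
d ≈ 147.23


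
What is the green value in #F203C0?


Color: #F203C0
R = F2 = 242
G = 03 = 3
B = C0 = 192
Green = 3


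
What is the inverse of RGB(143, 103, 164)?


Invert: (255-R, 255-G, 255-B)
R: 255-143 = 112
G: 255-103 = 152
B: 255-164 = 91
= RGB(112, 152, 91)


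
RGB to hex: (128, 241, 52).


R = 128 → 80 (hex)
G = 241 → F1 (hex)
B = 52 → 34 (hex)
Hex = #80F134


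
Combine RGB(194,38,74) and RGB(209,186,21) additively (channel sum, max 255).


Additive: each channel = min(255, C₁+C₂)
R: 194+209 = 403 → 255
G: 38+186 = 224 → 224
B: 74+21 = 95 → 95
= RGB(255, 224, 95)


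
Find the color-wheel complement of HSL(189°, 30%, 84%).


Complement = opposite side of color wheel = hue + 180°
H' = (189 + 180) mod 360 = 9°
S and L unchanged.
= HSL(9°, 30%, 84%)


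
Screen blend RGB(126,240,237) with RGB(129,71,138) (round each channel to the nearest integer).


Screen: C = 255 - (255-A)×(255-B)/255, rounded to nearest integer
R: 255 - (255-126)×(255-129)/255 = 255 - 16254/255 ≈ 255 - 63.741 = 191.259 → 191
G: 255 - (255-240)×(255-71)/255 = 255 - 2760/255 ≈ 255 - 10.824 = 244.176 → 244
B: 255 - (255-237)×(255-138)/255 = 255 - 2106/255 ≈ 255 - 8.259 = 246.741 → 247
= RGB(191, 244, 247)


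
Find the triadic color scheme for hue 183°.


Triadic: equally spaced at 120° intervals
H1 = 183°
H2 = (183 + 120) mod 360 = 303°
H3 = (183 + 240) mod 360 = 63°
Triadic = 183°, 303°, 63°


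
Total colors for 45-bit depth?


Colors = 2^bits = 2^45
= 35,184,372,088,832 colors


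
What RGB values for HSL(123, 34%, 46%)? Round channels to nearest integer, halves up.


H=123°, S=0.34, L=0.46
C = (1-|2L-1|)×S = (1-|-0.08|)×0.34 = 0.3128
H' = H/60 = 123/60 ≈ 2.0500; X = C×(1-|H' mod 2 - 1|) = 0.01564
m = L - C/2 = 0.46 - 0.1564 = 0.3036
Sector ⌊H'⌋ = 2 → (R',G',B') = (0.0, 0.3128, 0.01564)
RGB = ((R'+m)×255, (G'+m)×255, (B'+m)×255) = (77.418, 157.182, 81.4062)
Round half up → RGB(77, 157, 81)


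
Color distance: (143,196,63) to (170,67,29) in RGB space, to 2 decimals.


d = √[(R₁-R₂)² + (G₁-G₂)² + (B₁-B₂)²]
d = √[(143-170)² + (196-67)² + (63-29)²]
d = √[729 + 16641 + 1156]
d = √18526
d ≈ 136.11


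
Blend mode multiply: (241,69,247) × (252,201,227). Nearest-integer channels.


Multiply: C = A×B/255, rounded to nearest integer
R: 241×252/255 = 60732/255 ≈ 238.165 → 238
G: 69×201/255 = 13869/255 ≈ 54.388 → 54
B: 247×227/255 = 56069/255 ≈ 219.878 → 220
= RGB(238, 54, 220)


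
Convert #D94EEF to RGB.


D9 → 217 (R)
4E → 78 (G)
EF → 239 (B)
= RGB(217, 78, 239)


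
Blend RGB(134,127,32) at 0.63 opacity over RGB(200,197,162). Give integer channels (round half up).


C = α×F + (1-α)×B, with 1-α = 0.37
R: 0.63×134 + 0.37×200 = 84.42 + 74.00 = 158.42 → 158
G: 0.63×127 + 0.37×197 = 80.01 + 72.89 = 152.90 → 153
B: 0.63×32 + 0.37×162 = 20.16 + 59.94 = 80.10 → 80
= RGB(158, 153, 80)


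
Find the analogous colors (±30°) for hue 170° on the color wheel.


Base hue: 170°
Left analog: (170 - 30) mod 360 = 140°
Right analog: (170 + 30) mod 360 = 200°
Analogous hues = 140° and 200°


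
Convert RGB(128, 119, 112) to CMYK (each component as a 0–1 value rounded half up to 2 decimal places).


R'=128/255≈0.5020, G'=119/255≈0.4667, B'=112/255≈0.4392
K = 1 - max(R',G',B') = 1 - 128/255 = 127/255 = 0.49803… → 0.50
(1-R'-K)/(1-K) simplifies to (max-R)/max with max = 128:
C = (128-128)/128 = 0/128 = 0 → 0.00
M = (128-119)/128 = 9/128 = 0.07031… → 0.07
Y = (128-112)/128 = 16/128 = 0.125 → 0.13
= CMYK(0.00, 0.07, 0.13, 0.50)


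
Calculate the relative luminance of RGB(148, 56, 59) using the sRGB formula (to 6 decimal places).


Linearize each channel (sRGB transfer function): c = v/255; c_lin = c/12.92 if c ≤ 0.04045, else ((c+0.055)/1.055)^2.4
  R: 148/255 ≈ 0.580392 > 0.04045 → ((0.580392+0.055)/1.055)^2.4 ≈ 0.296138
  G: 56/255 ≈ 0.219608 > 0.04045 → ((0.219608+0.055)/1.055)^2.4 ≈ 0.039546
  B: 59/255 ≈ 0.231373 > 0.04045 → ((0.231373+0.055)/1.055)^2.4 ≈ 0.043735
R_lin = 0.296138, G_lin = 0.039546, B_lin = 0.043735
L = 0.2126×R + 0.7152×G + 0.0722×B
L = 0.2126×0.296138 + 0.7152×0.039546 + 0.0722×0.043735
L ≈ 0.094400


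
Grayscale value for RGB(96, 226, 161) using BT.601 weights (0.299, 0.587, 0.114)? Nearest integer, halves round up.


Gray = 0.299×R + 0.587×G + 0.114×B
Gray = 0.299×96 + 0.587×226 + 0.114×161
Gray = 28.704 + 132.662 + 18.354
Gray = 179.720 → round half up → 180
Gray = 180


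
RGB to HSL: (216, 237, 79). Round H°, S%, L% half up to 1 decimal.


Normalize: R'=216/255≈0.8471, G'=237/255≈0.9294, B'=79/255≈0.3098
Max=237/255, Min=79/255, Δ=Max-Min=158/255
L = (Max+Min)/2 = (237+79)/510 = 316/510 = 0.61960… → L = 62.0%
L > 0.5 → S = Δ/(2-Max-Min) = 158/(510-237-79) = 158/194 = 0.81443… → S = 81.4%
(the 1/255 factors cancel in S and H, so raw channel differences can be used)
Max is G' → H = 60 × ((B-R)/Δ + 2) = 60 × ((79-216)/158 + 2)
  -137/158 + 2 = -0.8670… + 2 = 1.1329…
  H = 60 × 1.1329… = 67.974…° → H = 68.0°
= HSL(68.0°, 81.4%, 62.0%)


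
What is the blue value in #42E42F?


Color: #42E42F
R = 42 = 66
G = E4 = 228
B = 2F = 47
Blue = 47


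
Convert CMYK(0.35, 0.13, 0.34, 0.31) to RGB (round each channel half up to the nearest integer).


R = 255 × (1-C) × (1-K) = 255 × 0.65 × 0.69 = 114.3675 → 114
G = 255 × (1-M) × (1-K) = 255 × 0.87 × 0.69 = 153.0765 → 153
B = 255 × (1-Y) × (1-K) = 255 × 0.66 × 0.69 = 116.127 → 116
= RGB(114, 153, 116)


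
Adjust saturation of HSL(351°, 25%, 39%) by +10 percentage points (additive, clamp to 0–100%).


Original S = 25%
Adjustment = +10 percentage points
New S = 25 + (10) = 35
Clamp to [0, 100] → 35
= HSL(351°, 35%, 39%)


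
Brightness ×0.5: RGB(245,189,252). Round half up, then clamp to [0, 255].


Multiply each channel by 0.5, round half up, clamp to [0, 255]
R: 245×0.5 = 122.5 → round → 123
G: 189×0.5 = 94.5 → round → 95
B: 252×0.5 = 126
= RGB(123, 95, 126)


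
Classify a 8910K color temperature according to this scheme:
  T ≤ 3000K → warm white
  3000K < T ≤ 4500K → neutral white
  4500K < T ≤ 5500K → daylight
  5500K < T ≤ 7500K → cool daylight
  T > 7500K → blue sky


Temperature: 8910K
8910K > 7500K → blue sky
Classification: blue sky


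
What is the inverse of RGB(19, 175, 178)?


Invert: (255-R, 255-G, 255-B)
R: 255-19 = 236
G: 255-175 = 80
B: 255-178 = 77
= RGB(236, 80, 77)


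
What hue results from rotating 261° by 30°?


New hue = (H + rotation) mod 360
New hue = (261 + 30) mod 360
= 291 mod 360
= 291°


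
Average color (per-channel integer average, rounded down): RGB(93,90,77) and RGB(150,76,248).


Midpoint: each channel = ⌊(C₁+C₂)/2⌋
R: ⌊(93+150)/2⌋ = 121
G: ⌊(90+76)/2⌋ = 83
B: ⌊(77+248)/2⌋ = 162
= RGB(121, 83, 162)


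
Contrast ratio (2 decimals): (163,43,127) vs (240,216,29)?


Linearize each sRGB channel c=v/255: c/12.92 if c ≤ 0.04045 else ((c+0.055)/1.055)^2.4
L = 0.2126×R_lin + 0.7152×G_lin + 0.0722×B_lin
Color 1 (163,43,127):
  R=163: 163/255≈0.6392 > 0.04045 → ((0.6392+0.055)/1.055)^2.4 ≈ 0.36625
  G=43: 43/255≈0.1686 > 0.04045 → ((0.1686+0.055)/1.055)^2.4 ≈ 0.02416
  B=127: 127/255≈0.4980 > 0.04045 → ((0.4980+0.055)/1.055)^2.4 ≈ 0.21223
  L1 = 0.2126×0.36625 + 0.7152×0.02416 + 0.0722×0.21223 ≈ 0.11047
Color 2 (240,216,29):
  R=240: 240/255≈0.9412 > 0.04045 → ((0.9412+0.055)/1.055)^2.4 ≈ 0.87137
  G=216: 216/255≈0.8471 > 0.04045 → ((0.8471+0.055)/1.055)^2.4 ≈ 0.68669
  B=29: 29/255≈0.1137 > 0.04045 → ((0.1137+0.055)/1.055)^2.4 ≈ 0.01229
  L2 = 0.2126×0.87137 + 0.7152×0.68669 + 0.0722×0.01229 ≈ 0.67726
Lighter = 0.67726, Darker = 0.11047
Ratio = (L_lighter + 0.05) / (L_darker + 0.05)
Ratio = (0.67726 + 0.05) / (0.11047 + 0.05) = 0.72726 / 0.16047 ≈ 4.5322
Ratio ≈ 4.53:1


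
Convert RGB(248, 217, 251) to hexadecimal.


R = 248 → F8 (hex)
G = 217 → D9 (hex)
B = 251 → FB (hex)
Hex = #F8D9FB


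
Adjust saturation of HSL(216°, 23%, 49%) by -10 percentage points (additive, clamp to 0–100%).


Original S = 23%
Adjustment = -10 percentage points
New S = 23 + (-10) = 13
Clamp to [0, 100] → 13
= HSL(216°, 13%, 49%)


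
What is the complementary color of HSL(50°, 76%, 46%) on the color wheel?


Complement = opposite side of color wheel = hue + 180°
H' = (50 + 180) mod 360 = 230°
S and L unchanged.
= HSL(230°, 76%, 46%)


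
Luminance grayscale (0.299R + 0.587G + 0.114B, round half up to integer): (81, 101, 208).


Gray = 0.299×R + 0.587×G + 0.114×B
Gray = 0.299×81 + 0.587×101 + 0.114×208
Gray = 24.219 + 59.287 + 23.712
Gray = 107.218 → round half up → 107
Gray = 107


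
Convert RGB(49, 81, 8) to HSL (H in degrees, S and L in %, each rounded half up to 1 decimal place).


Normalize: R'=49/255≈0.1922, G'=81/255≈0.3176, B'=8/255≈0.0314
Max=81/255, Min=8/255, Δ=Max-Min=73/255
L = (Max+Min)/2 = (81+8)/510 = 89/510 = 0.17450… → L = 17.5%
L ≤ 0.5 → S = Δ/(Max+Min) = 73/(81+8) = 73/89 = 0.82022… → S = 82.0%
(the 1/255 factors cancel in S and H, so raw channel differences can be used)
Max is G' → H = 60 × ((B-R)/Δ + 2) = 60 × ((8-49)/73 + 2)
  -41/73 + 2 = -0.5616… + 2 = 1.4383…
  H = 60 × 1.4383… = 86.301…° → H = 86.3°
= HSL(86.3°, 82.0%, 17.5%)


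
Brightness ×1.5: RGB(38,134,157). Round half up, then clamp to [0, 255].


Multiply each channel by 1.5, round half up, clamp to [0, 255]
R: 38×1.5 = 57
G: 134×1.5 = 201
B: 157×1.5 = 235.5 → round → 236
= RGB(57, 201, 236)


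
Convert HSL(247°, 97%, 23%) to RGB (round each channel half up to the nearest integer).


H=247°, S=0.97, L=0.23
C = (1-|2L-1|)×S = (1-|-0.54|)×0.97 = 0.4462
H' = H/60 = 247/60 ≈ 4.1167; X = C×(1-|H' mod 2 - 1|) ≈ 0.0521
m = L - C/2 = 0.23 - 0.2231 = 0.0069
Sector ⌊H'⌋ = 4 → (R',G',B') = (≈0.0521, 0.0, 0.4462)
RGB = ((R'+m)×255, (G'+m)×255, (B'+m)×255) = (15.03395, 1.7595, 115.5405)
Round half up → RGB(15, 2, 116)


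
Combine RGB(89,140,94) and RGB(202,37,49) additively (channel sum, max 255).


Additive: each channel = min(255, C₁+C₂)
R: 89+202 = 291 → 255
G: 140+37 = 177 → 177
B: 94+49 = 143 → 143
= RGB(255, 177, 143)


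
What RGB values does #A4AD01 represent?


A4 → 164 (R)
AD → 173 (G)
01 → 1 (B)
= RGB(164, 173, 1)


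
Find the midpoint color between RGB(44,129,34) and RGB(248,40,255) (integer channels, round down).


Midpoint: each channel = ⌊(C₁+C₂)/2⌋
R: ⌊(44+248)/2⌋ = 146
G: ⌊(129+40)/2⌋ = 84
B: ⌊(34+255)/2⌋ = 144
= RGB(146, 84, 144)


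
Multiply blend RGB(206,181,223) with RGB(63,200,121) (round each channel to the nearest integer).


Multiply: C = A×B/255, rounded to nearest integer
R: 206×63/255 = 12978/255 ≈ 50.894 → 51
G: 181×200/255 = 36200/255 ≈ 141.961 → 142
B: 223×121/255 = 26983/255 ≈ 105.816 → 106
= RGB(51, 142, 106)


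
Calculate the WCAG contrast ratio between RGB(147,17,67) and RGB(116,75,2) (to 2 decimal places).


Linearize each sRGB channel c=v/255: c/12.92 if c ≤ 0.04045 else ((c+0.055)/1.055)^2.4
L = 0.2126×R_lin + 0.7152×G_lin + 0.0722×B_lin
Color 1 (147,17,67):
  R=147: 147/255≈0.5765 > 0.04045 → ((0.5765+0.055)/1.055)^2.4 ≈ 0.29177
  G=17: 17/255≈0.0667 > 0.04045 → ((0.0667+0.055)/1.055)^2.4 ≈ 0.00561
  B=67: 67/255≈0.2627 > 0.04045 → ((0.2627+0.055)/1.055)^2.4 ≈ 0.05613
  L1 = 0.2126×0.29177 + 0.7152×0.00561 + 0.0722×0.05613 ≈ 0.07009
Color 2 (116,75,2):
  R=116: 116/255≈0.4549 > 0.04045 → ((0.4549+0.055)/1.055)^2.4 ≈ 0.17465
  G=75: 75/255≈0.2941 > 0.04045 → ((0.2941+0.055)/1.055)^2.4 ≈ 0.07036
  B=2: 2/255≈0.0078 ≤ 0.04045 → 0.0078/12.92 ≈ 0.00061
  L2 = 0.2126×0.17465 + 0.7152×0.07036 + 0.0722×0.00061 ≈ 0.08750
Lighter = 0.08750, Darker = 0.07009
Ratio = (L_lighter + 0.05) / (L_darker + 0.05)
Ratio = (0.08750 + 0.05) / (0.07009 + 0.05) = 0.13750 / 0.12009 ≈ 1.1449
Ratio ≈ 1.14:1


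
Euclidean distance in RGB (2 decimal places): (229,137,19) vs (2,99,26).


d = √[(R₁-R₂)² + (G₁-G₂)² + (B₁-B₂)²]
d = √[(229-2)² + (137-99)² + (19-26)²]
d = √[51529 + 1444 + 49]
d = √53022
d ≈ 230.27


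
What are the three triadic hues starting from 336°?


Triadic: equally spaced at 120° intervals
H1 = 336°
H2 = (336 + 120) mod 360 = 96°
H3 = (336 + 240) mod 360 = 216°
Triadic = 336°, 96°, 216°


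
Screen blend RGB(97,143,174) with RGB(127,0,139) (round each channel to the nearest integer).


Screen: C = 255 - (255-A)×(255-B)/255, rounded to nearest integer
R: 255 - (255-97)×(255-127)/255 = 255 - 20224/255 ≈ 255 - 79.310 = 175.690 → 176
G: 255 - (255-143)×(255-0)/255 = 255 - 28560/255 ≈ 255 - 112.000 = 143.000 → 143
B: 255 - (255-174)×(255-139)/255 = 255 - 9396/255 ≈ 255 - 36.847 = 218.153 → 218
= RGB(176, 143, 218)


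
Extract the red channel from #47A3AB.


Color: #47A3AB
R = 47 = 71
G = A3 = 163
B = AB = 171
Red = 71


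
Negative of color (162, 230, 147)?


Invert: (255-R, 255-G, 255-B)
R: 255-162 = 93
G: 255-230 = 25
B: 255-147 = 108
= RGB(93, 25, 108)


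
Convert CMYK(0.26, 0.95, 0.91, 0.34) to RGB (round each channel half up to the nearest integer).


R = 255 × (1-C) × (1-K) = 255 × 0.74 × 0.66 = 124.542 → 125
G = 255 × (1-M) × (1-K) = 255 × 0.05 × 0.66 = 8.415 → 8
B = 255 × (1-Y) × (1-K) = 255 × 0.09 × 0.66 = 15.147 → 15
= RGB(125, 8, 15)


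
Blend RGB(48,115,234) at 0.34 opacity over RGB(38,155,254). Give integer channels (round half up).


C = α×F + (1-α)×B, with 1-α = 0.66
R: 0.34×48 + 0.66×38 = 16.32 + 25.08 = 41.40 → 41
G: 0.34×115 + 0.66×155 = 39.10 + 102.30 = 141.40 → 141
B: 0.34×234 + 0.66×254 = 79.56 + 167.64 = 247.20 → 247
= RGB(41, 141, 247)


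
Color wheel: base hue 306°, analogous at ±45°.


Base hue: 306°
Left analog: (306 - 45) mod 360 = 261°
Right analog: (306 + 45) mod 360 = 351°
Analogous hues = 261° and 351°


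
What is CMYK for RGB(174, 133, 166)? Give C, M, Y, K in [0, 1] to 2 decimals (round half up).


R'=174/255≈0.6824, G'=133/255≈0.5216, B'=166/255≈0.6510
K = 1 - max(R',G',B') = 1 - 174/255 = 81/255 = 0.31764… → 0.32
(1-R'-K)/(1-K) simplifies to (max-R)/max with max = 174:
C = (174-174)/174 = 0/174 = 0 → 0.00
M = (174-133)/174 = 41/174 = 0.23563… → 0.24
Y = (174-166)/174 = 8/174 = 0.04597… → 0.05
= CMYK(0.00, 0.24, 0.05, 0.32)


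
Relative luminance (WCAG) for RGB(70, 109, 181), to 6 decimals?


Linearize each channel (sRGB transfer function): c = v/255; c_lin = c/12.92 if c ≤ 0.04045, else ((c+0.055)/1.055)^2.4
  R: 70/255 ≈ 0.274510 > 0.04045 → ((0.274510+0.055)/1.055)^2.4 ≈ 0.061246
  G: 109/255 ≈ 0.427451 > 0.04045 → ((0.427451+0.055)/1.055)^2.4 ≈ 0.152926
  B: 181/255 ≈ 0.709804 > 0.04045 → ((0.709804+0.055)/1.055)^2.4 ≈ 0.462077
R_lin = 0.061246, G_lin = 0.152926, B_lin = 0.462077
L = 0.2126×R + 0.7152×G + 0.0722×B
L = 0.2126×0.061246 + 0.7152×0.152926 + 0.0722×0.462077
L ≈ 0.155756


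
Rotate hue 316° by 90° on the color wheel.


New hue = (H + rotation) mod 360
New hue = (316 + 90) mod 360
= 406 mod 360
= 46°


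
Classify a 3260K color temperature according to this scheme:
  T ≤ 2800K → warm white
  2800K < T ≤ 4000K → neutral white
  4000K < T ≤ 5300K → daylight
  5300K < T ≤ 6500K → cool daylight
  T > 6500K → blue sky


Temperature: 3260K
2800K < 3260K ≤ 4000K → neutral white
Classification: neutral white


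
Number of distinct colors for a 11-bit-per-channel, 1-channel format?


Total bits = 11 bits/channel × 1 channels = 11 bits
Distinct colors = 2^11
= 2,048 colors


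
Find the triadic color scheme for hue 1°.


Triadic: equally spaced at 120° intervals
H1 = 1°
H2 = (1 + 120) mod 360 = 121°
H3 = (1 + 240) mod 360 = 241°
Triadic = 1°, 121°, 241°


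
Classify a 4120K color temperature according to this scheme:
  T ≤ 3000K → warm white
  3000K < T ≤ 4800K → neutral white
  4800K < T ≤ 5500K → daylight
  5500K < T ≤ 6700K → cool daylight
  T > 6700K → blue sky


Temperature: 4120K
3000K < 4120K ≤ 4800K → neutral white
Classification: neutral white


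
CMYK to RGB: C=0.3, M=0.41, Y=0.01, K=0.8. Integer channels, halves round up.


R = 255 × (1-C) × (1-K) = 255 × 0.70 × 0.20 = 35.7 → 36
G = 255 × (1-M) × (1-K) = 255 × 0.59 × 0.20 = 30.09 → 30
B = 255 × (1-Y) × (1-K) = 255 × 0.99 × 0.20 = 50.49 → 50
= RGB(36, 30, 50)


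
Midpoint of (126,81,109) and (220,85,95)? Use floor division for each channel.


Midpoint: each channel = ⌊(C₁+C₂)/2⌋
R: ⌊(126+220)/2⌋ = 173
G: ⌊(81+85)/2⌋ = 83
B: ⌊(109+95)/2⌋ = 102
= RGB(173, 83, 102)


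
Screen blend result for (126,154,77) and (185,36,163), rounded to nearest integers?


Screen: C = 255 - (255-A)×(255-B)/255, rounded to nearest integer
R: 255 - (255-126)×(255-185)/255 = 255 - 9030/255 ≈ 255 - 35.412 = 219.588 → 220
G: 255 - (255-154)×(255-36)/255 = 255 - 22119/255 ≈ 255 - 86.741 = 168.259 → 168
B: 255 - (255-77)×(255-163)/255 = 255 - 16376/255 ≈ 255 - 64.220 = 190.780 → 191
= RGB(220, 168, 191)


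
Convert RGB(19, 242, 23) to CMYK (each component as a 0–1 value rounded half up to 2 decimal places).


R'=19/255≈0.0745, G'=242/255≈0.9490, B'=23/255≈0.0902
K = 1 - max(R',G',B') = 1 - 242/255 = 13/255 = 0.05098… → 0.05
(1-R'-K)/(1-K) simplifies to (max-R)/max with max = 242:
C = (242-19)/242 = 223/242 = 0.92148… → 0.92
M = (242-242)/242 = 0/242 = 0 → 0.00
Y = (242-23)/242 = 219/242 = 0.90495… → 0.90
= CMYK(0.92, 0.00, 0.90, 0.05)


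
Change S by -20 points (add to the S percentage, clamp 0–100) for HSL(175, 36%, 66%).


Original S = 36%
Adjustment = -20 percentage points
New S = 36 + (-20) = 16
Clamp to [0, 100] → 16
= HSL(175°, 16%, 66%)


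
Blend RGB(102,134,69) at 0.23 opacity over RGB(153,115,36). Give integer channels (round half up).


C = α×F + (1-α)×B, with 1-α = 0.77
R: 0.23×102 + 0.77×153 = 23.46 + 117.81 = 141.27 → 141
G: 0.23×134 + 0.77×115 = 30.82 + 88.55 = 119.37 → 119
B: 0.23×69 + 0.77×36 = 15.87 + 27.72 = 43.59 → 44
= RGB(141, 119, 44)


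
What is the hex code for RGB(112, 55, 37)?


R = 112 → 70 (hex)
G = 55 → 37 (hex)
B = 37 → 25 (hex)
Hex = #703725


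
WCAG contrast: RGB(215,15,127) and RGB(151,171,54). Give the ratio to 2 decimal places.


Linearize each sRGB channel c=v/255: c/12.92 if c ≤ 0.04045 else ((c+0.055)/1.055)^2.4
L = 0.2126×R_lin + 0.7152×G_lin + 0.0722×B_lin
Color 1 (215,15,127):
  R=215: 215/255≈0.8431 > 0.04045 → ((0.8431+0.055)/1.055)^2.4 ≈ 0.67954
  G=15: 15/255≈0.0588 > 0.04045 → ((0.0588+0.055)/1.055)^2.4 ≈ 0.00478
  B=127: 127/255≈0.4980 > 0.04045 → ((0.4980+0.055)/1.055)^2.4 ≈ 0.21223
  L1 = 0.2126×0.67954 + 0.7152×0.00478 + 0.0722×0.21223 ≈ 0.16321
Color 2 (151,171,54):
  R=151: 151/255≈0.5922 > 0.04045 → ((0.5922+0.055)/1.055)^2.4 ≈ 0.30947
  G=171: 171/255≈0.6706 > 0.04045 → ((0.6706+0.055)/1.055)^2.4 ≈ 0.40724
  B=54: 54/255≈0.2118 > 0.04045 → ((0.2118+0.055)/1.055)^2.4 ≈ 0.03689
  L2 = 0.2126×0.30947 + 0.7152×0.40724 + 0.0722×0.03689 ≈ 0.35971
Lighter = 0.35971, Darker = 0.16321
Ratio = (L_lighter + 0.05) / (L_darker + 0.05)
Ratio = (0.35971 + 0.05) / (0.16321 + 0.05) = 0.40971 / 0.21321 ≈ 1.9216
Ratio ≈ 1.92:1


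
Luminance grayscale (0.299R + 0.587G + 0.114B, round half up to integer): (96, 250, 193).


Gray = 0.299×R + 0.587×G + 0.114×B
Gray = 0.299×96 + 0.587×250 + 0.114×193
Gray = 28.704 + 146.750 + 22.002
Gray = 197.456 → round half up → 197
Gray = 197


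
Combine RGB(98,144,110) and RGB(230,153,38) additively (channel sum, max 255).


Additive: each channel = min(255, C₁+C₂)
R: 98+230 = 328 → 255
G: 144+153 = 297 → 255
B: 110+38 = 148 → 148
= RGB(255, 255, 148)


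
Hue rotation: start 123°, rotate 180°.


New hue = (H + rotation) mod 360
New hue = (123 + 180) mod 360
= 303 mod 360
= 303°


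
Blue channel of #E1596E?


Color: #E1596E
R = E1 = 225
G = 59 = 89
B = 6E = 110
Blue = 110


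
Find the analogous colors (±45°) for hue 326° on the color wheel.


Base hue: 326°
Left analog: (326 - 45) mod 360 = 281°
Right analog: (326 + 45) mod 360 = 11°
Analogous hues = 281° and 11°


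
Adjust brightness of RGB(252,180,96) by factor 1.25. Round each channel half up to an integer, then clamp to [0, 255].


Multiply each channel by 1.25, round half up, clamp to [0, 255]
R: 252×1.25 = 315 → clamp → 255
G: 180×1.25 = 225
B: 96×1.25 = 120
= RGB(255, 225, 120)


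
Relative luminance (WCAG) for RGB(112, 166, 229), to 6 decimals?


Linearize each channel (sRGB transfer function): c = v/255; c_lin = c/12.92 if c ≤ 0.04045, else ((c+0.055)/1.055)^2.4
  R: 112/255 ≈ 0.439216 > 0.04045 → ((0.439216+0.055)/1.055)^2.4 ≈ 0.162029
  G: 166/255 ≈ 0.650980 > 0.04045 → ((0.650980+0.055)/1.055)^2.4 ≈ 0.381326
  B: 229/255 ≈ 0.898039 > 0.04045 → ((0.898039+0.055)/1.055)^2.4 ≈ 0.783538
R_lin = 0.162029, G_lin = 0.381326, B_lin = 0.783538
L = 0.2126×R + 0.7152×G + 0.0722×B
L = 0.2126×0.162029 + 0.7152×0.381326 + 0.0722×0.783538
L ≈ 0.363743


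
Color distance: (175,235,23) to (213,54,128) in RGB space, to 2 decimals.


d = √[(R₁-R₂)² + (G₁-G₂)² + (B₁-B₂)²]
d = √[(175-213)² + (235-54)² + (23-128)²]
d = √[1444 + 32761 + 11025]
d = √45230
d ≈ 212.67


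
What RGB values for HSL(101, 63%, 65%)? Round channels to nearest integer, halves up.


H=101°, S=0.63, L=0.65
C = (1-|2L-1|)×S = (1-|0.30|)×0.63 = 0.441
H' = H/60 = 101/60 ≈ 1.6833; X = C×(1-|H' mod 2 - 1|) = 0.13965
m = L - C/2 = 0.65 - 0.2205 = 0.4295
Sector ⌊H'⌋ = 1 → (R',G',B') = (0.13965, 0.441, 0.0)
RGB = ((R'+m)×255, (G'+m)×255, (B'+m)×255) = (145.13325, 221.9775, 109.5225)
Round half up → RGB(145, 222, 110)


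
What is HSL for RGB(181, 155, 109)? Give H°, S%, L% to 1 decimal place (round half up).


Normalize: R'=181/255≈0.7098, G'=155/255≈0.6078, B'=109/255≈0.4275
Max=181/255, Min=109/255, Δ=Max-Min=72/255
L = (Max+Min)/2 = (181+109)/510 = 290/510 = 0.56862… → L = 56.9%
L > 0.5 → S = Δ/(2-Max-Min) = 72/(510-181-109) = 72/220 = 0.32727… → S = 32.7%
(the 1/255 factors cancel in S and H, so raw channel differences can be used)
Max is R' → H = 60 × (((G-B)/Δ) mod 6) = 60 × (((155-109)/72) mod 6)
  46/72 = 0.6388…
  H = 60 × 0.6388… = 38.333…° → H = 38.3°
= HSL(38.3°, 32.7%, 56.9%)


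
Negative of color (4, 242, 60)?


Invert: (255-R, 255-G, 255-B)
R: 255-4 = 251
G: 255-242 = 13
B: 255-60 = 195
= RGB(251, 13, 195)


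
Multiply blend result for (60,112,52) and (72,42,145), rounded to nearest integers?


Multiply: C = A×B/255, rounded to nearest integer
R: 60×72/255 = 4320/255 ≈ 16.941 → 17
G: 112×42/255 = 4704/255 ≈ 18.447 → 18
B: 52×145/255 = 7540/255 ≈ 29.569 → 30
= RGB(17, 18, 30)


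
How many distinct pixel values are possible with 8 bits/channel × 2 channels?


Total bits = 8 bits/channel × 2 channels = 16 bits
Distinct pixel values = 2^16
= 65,536 pixel values


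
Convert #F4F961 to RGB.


F4 → 244 (R)
F9 → 249 (G)
61 → 97 (B)
= RGB(244, 249, 97)


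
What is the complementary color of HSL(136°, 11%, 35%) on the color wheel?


Complement = opposite side of color wheel = hue + 180°
H' = (136 + 180) mod 360 = 316°
S and L unchanged.
= HSL(316°, 11%, 35%)


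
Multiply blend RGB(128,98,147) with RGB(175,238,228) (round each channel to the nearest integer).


Multiply: C = A×B/255, rounded to nearest integer
R: 128×175/255 = 22400/255 ≈ 87.843 → 88
G: 98×238/255 = 23324/255 ≈ 91.467 → 91
B: 147×228/255 = 33516/255 ≈ 131.435 → 131
= RGB(88, 91, 131)


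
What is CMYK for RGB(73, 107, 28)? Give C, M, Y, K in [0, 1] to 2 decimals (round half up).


R'=73/255≈0.2863, G'=107/255≈0.4196, B'=28/255≈0.1098
K = 1 - max(R',G',B') = 1 - 107/255 = 148/255 = 0.58039… → 0.58
(1-R'-K)/(1-K) simplifies to (max-R)/max with max = 107:
C = (107-73)/107 = 34/107 = 0.31775… → 0.32
M = (107-107)/107 = 0/107 = 0 → 0.00
Y = (107-28)/107 = 79/107 = 0.73831… → 0.74
= CMYK(0.32, 0.00, 0.74, 0.58)


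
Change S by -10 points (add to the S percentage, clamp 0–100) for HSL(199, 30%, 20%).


Original S = 30%
Adjustment = -10 percentage points
New S = 30 + (-10) = 20
Clamp to [0, 100] → 20
= HSL(199°, 20%, 20%)


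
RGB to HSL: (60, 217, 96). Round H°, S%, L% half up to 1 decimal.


Normalize: R'=60/255≈0.2353, G'=217/255≈0.8510, B'=96/255≈0.3765
Max=217/255, Min=60/255, Δ=Max-Min=157/255
L = (Max+Min)/2 = (217+60)/510 = 277/510 = 0.54313… → L = 54.3%
L > 0.5 → S = Δ/(2-Max-Min) = 157/(510-217-60) = 157/233 = 0.67381… → S = 67.4%
(the 1/255 factors cancel in S and H, so raw channel differences can be used)
Max is G' → H = 60 × ((B-R)/Δ + 2) = 60 × ((96-60)/157 + 2)
  36/157 + 2 = 0.2292… + 2 = 2.2292…
  H = 60 × 2.2292… = 133.757…° → H = 133.8°
= HSL(133.8°, 67.4%, 54.3%)


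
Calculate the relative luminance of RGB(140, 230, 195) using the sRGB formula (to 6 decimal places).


Linearize each channel (sRGB transfer function): c = v/255; c_lin = c/12.92 if c ≤ 0.04045, else ((c+0.055)/1.055)^2.4
  R: 140/255 ≈ 0.549020 > 0.04045 → ((0.549020+0.055)/1.055)^2.4 ≈ 0.262251
  G: 230/255 ≈ 0.901961 > 0.04045 → ((0.901961+0.055)/1.055)^2.4 ≈ 0.791298
  B: 195/255 ≈ 0.764706 > 0.04045 → ((0.764706+0.055)/1.055)^2.4 ≈ 0.545724
R_lin = 0.262251, G_lin = 0.791298, B_lin = 0.545724
L = 0.2126×R + 0.7152×G + 0.0722×B
L = 0.2126×0.262251 + 0.7152×0.791298 + 0.0722×0.545724
L ≈ 0.661092


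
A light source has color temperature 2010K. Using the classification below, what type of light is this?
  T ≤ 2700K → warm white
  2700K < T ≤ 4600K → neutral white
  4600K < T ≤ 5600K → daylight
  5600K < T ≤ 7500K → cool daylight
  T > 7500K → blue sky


Temperature: 2010K
2010K ≤ 2700K → warm white
Classification: warm white


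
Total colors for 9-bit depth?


Colors = 2^bits = 2^9
= 512 colors


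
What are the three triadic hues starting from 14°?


Triadic: equally spaced at 120° intervals
H1 = 14°
H2 = (14 + 120) mod 360 = 134°
H3 = (14 + 240) mod 360 = 254°
Triadic = 14°, 134°, 254°


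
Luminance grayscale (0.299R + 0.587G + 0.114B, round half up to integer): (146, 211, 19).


Gray = 0.299×R + 0.587×G + 0.114×B
Gray = 0.299×146 + 0.587×211 + 0.114×19
Gray = 43.654 + 123.857 + 2.166
Gray = 169.677 → round half up → 170
Gray = 170


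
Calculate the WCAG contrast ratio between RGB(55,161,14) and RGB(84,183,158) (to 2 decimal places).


Linearize each sRGB channel c=v/255: c/12.92 if c ≤ 0.04045 else ((c+0.055)/1.055)^2.4
L = 0.2126×R_lin + 0.7152×G_lin + 0.0722×B_lin
Color 1 (55,161,14):
  R=55: 55/255≈0.2157 > 0.04045 → ((0.2157+0.055)/1.055)^2.4 ≈ 0.03820
  G=161: 161/255≈0.6314 > 0.04045 → ((0.6314+0.055)/1.055)^2.4 ≈ 0.35640
  B=14: 14/255≈0.0549 > 0.04045 → ((0.0549+0.055)/1.055)^2.4 ≈ 0.00439
  L1 = 0.2126×0.03820 + 0.7152×0.35640 + 0.0722×0.00439 ≈ 0.26334
Color 2 (84,183,158):
  R=84: 84/255≈0.3294 > 0.04045 → ((0.3294+0.055)/1.055)^2.4 ≈ 0.08866
  G=183: 183/255≈0.7176 > 0.04045 → ((0.7176+0.055)/1.055)^2.4 ≈ 0.47353
  B=158: 158/255≈0.6196 > 0.04045 → ((0.6196+0.055)/1.055)^2.4 ≈ 0.34191
  L2 = 0.2126×0.08866 + 0.7152×0.47353 + 0.0722×0.34191 ≈ 0.38220
Lighter = 0.38220, Darker = 0.26334
Ratio = (L_lighter + 0.05) / (L_darker + 0.05)
Ratio = (0.38220 + 0.05) / (0.26334 + 0.05) = 0.43220 / 0.31334 ≈ 1.3794
Ratio ≈ 1.38:1


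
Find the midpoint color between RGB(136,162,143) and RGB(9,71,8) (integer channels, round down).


Midpoint: each channel = ⌊(C₁+C₂)/2⌋
R: ⌊(136+9)/2⌋ = 72
G: ⌊(162+71)/2⌋ = 116
B: ⌊(143+8)/2⌋ = 75
= RGB(72, 116, 75)


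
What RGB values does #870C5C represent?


87 → 135 (R)
0C → 12 (G)
5C → 92 (B)
= RGB(135, 12, 92)


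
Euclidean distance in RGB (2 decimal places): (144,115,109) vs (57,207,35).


d = √[(R₁-R₂)² + (G₁-G₂)² + (B₁-B₂)²]
d = √[(144-57)² + (115-207)² + (109-35)²]
d = √[7569 + 8464 + 5476]
d = √21509
d ≈ 146.66


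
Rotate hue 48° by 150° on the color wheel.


New hue = (H + rotation) mod 360
New hue = (48 + 150) mod 360
= 198 mod 360
= 198°


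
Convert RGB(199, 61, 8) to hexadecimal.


R = 199 → C7 (hex)
G = 61 → 3D (hex)
B = 8 → 08 (hex)
Hex = #C73D08


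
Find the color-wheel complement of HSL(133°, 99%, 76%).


Complement = opposite side of color wheel = hue + 180°
H' = (133 + 180) mod 360 = 313°
S and L unchanged.
= HSL(313°, 99%, 76%)


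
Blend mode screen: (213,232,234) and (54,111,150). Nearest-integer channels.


Screen: C = 255 - (255-A)×(255-B)/255, rounded to nearest integer
R: 255 - (255-213)×(255-54)/255 = 255 - 8442/255 ≈ 255 - 33.106 = 221.894 → 222
G: 255 - (255-232)×(255-111)/255 = 255 - 3312/255 ≈ 255 - 12.988 = 242.012 → 242
B: 255 - (255-234)×(255-150)/255 = 255 - 2205/255 ≈ 255 - 8.647 = 246.353 → 246
= RGB(222, 242, 246)


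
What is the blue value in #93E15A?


Color: #93E15A
R = 93 = 147
G = E1 = 225
B = 5A = 90
Blue = 90


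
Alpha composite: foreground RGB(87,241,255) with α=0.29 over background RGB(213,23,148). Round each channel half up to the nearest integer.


C = α×F + (1-α)×B, with 1-α = 0.71
R: 0.29×87 + 0.71×213 = 25.23 + 151.23 = 176.46 → 176
G: 0.29×241 + 0.71×23 = 69.89 + 16.33 = 86.22 → 86
B: 0.29×255 + 0.71×148 = 73.95 + 105.08 = 179.03 → 179
= RGB(176, 86, 179)


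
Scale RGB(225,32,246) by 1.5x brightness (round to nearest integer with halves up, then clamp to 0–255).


Multiply each channel by 1.5, round half up, clamp to [0, 255]
R: 225×1.5 = 337.5 → round → 338 → clamp → 255
G: 32×1.5 = 48
B: 246×1.5 = 369 → clamp → 255
= RGB(255, 48, 255)


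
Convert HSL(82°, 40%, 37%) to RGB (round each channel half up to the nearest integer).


H=82°, S=0.40, L=0.37
C = (1-|2L-1|)×S = (1-|-0.26|)×0.40 = 0.296
H' = H/60 = 82/60 ≈ 1.3667; X = C×(1-|H' mod 2 - 1|) ≈ 0.1875
m = L - C/2 = 0.37 - 0.148 = 0.222
Sector ⌊H'⌋ = 1 → (R',G',B') = (≈0.1875, 0.296, 0.0)
RGB = ((R'+m)×255, (G'+m)×255, (B'+m)×255) = (104.414, 132.09, 56.61)
Round half up → RGB(104, 132, 57)


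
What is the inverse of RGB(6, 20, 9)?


Invert: (255-R, 255-G, 255-B)
R: 255-6 = 249
G: 255-20 = 235
B: 255-9 = 246
= RGB(249, 235, 246)


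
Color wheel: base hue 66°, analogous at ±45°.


Base hue: 66°
Left analog: (66 - 45) mod 360 = 21°
Right analog: (66 + 45) mod 360 = 111°
Analogous hues = 21° and 111°


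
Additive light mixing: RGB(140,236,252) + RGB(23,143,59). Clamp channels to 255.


Additive: each channel = min(255, C₁+C₂)
R: 140+23 = 163 → 163
G: 236+143 = 379 → 255
B: 252+59 = 311 → 255
= RGB(163, 255, 255)


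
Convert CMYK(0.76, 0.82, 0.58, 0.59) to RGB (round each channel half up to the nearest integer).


R = 255 × (1-C) × (1-K) = 255 × 0.24 × 0.41 = 25.092 → 25
G = 255 × (1-M) × (1-K) = 255 × 0.18 × 0.41 = 18.819 → 19
B = 255 × (1-Y) × (1-K) = 255 × 0.42 × 0.41 = 43.911 → 44
= RGB(25, 19, 44)
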